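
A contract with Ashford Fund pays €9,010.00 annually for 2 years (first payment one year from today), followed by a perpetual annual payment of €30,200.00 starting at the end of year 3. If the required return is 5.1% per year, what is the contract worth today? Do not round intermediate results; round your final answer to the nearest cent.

€552811.71

PV of 2-year annuity: €9,010.00 × [1 − (1+0.051)^−2] / 0.051 = 16729.57928
Perpetuity value at year 2: €30,200.00 / 0.051 = 592156.86275
PV of perpetuity: 592156.86275 / (1+0.051)^2 = 536082.13531
Total PV = 16729.57928 + 536082.13531 = 552811.71459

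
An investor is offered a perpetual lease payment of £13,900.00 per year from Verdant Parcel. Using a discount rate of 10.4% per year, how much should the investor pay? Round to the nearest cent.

Level perpetuity: PV = C / r = £13,900.00 / 0.104 = £133,653.85

£133653.85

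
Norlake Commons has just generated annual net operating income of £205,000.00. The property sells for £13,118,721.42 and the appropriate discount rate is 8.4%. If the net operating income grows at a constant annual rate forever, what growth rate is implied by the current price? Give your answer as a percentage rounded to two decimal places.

6.73%

P = D₀(1+g)/(r−g) ⇒ P(r−g) = D₀(1+g) ⇒ g(P+D₀) = P·r − D₀
g = (P·r − D₀)/(P + D₀) = (£13,118,721.42×0.084 − £205,000.00) / (£13,118,721.42 + £205,000.00) = 0.067321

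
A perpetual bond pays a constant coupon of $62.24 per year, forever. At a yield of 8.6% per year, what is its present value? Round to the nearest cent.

$723.72

Level perpetuity: PV = C / r = $62.24 / 0.086 = $723.72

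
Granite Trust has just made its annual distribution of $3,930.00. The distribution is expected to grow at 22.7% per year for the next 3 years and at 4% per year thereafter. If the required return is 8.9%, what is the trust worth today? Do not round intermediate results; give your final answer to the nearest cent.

D_1 = 4822.11000
D_2 = 5916.72897
D_3 = 7259.82645
Terminal value at year 3: TV = D_3×(1+g_2)/(r−g_2) = 7550.21950/0.049 = 154086.11233
P_0 = D_1/(1+r)^1 + D_2/(1+r)^2 + D_3/(1+r)^3 + TV/(1+r)^3
    = 4428.01653 + 4989.14259 + 5621.37554 + 119310.82770 = 134349.36235

$134349.36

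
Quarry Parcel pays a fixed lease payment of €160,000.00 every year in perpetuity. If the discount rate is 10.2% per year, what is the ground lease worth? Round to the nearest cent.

€1568627.45

Level perpetuity: PV = C / r = €160,000.00 / 0.102 = €1,568,627.45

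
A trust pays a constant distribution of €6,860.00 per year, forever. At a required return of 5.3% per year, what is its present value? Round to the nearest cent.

Level perpetuity: PV = C / r = €6,860.00 / 0.053 = €129,433.96

€129433.96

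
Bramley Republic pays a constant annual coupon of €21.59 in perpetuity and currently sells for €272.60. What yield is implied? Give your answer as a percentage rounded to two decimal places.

P = C/r ⇒ r = C/P = €21.59/€272.60 = 0.079200

7.92%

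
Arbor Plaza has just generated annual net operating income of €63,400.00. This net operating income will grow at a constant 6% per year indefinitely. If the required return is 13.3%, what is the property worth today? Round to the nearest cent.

€920602.74

D₁ = D₀ × (1 + g) = €63,400.00 × 1.06 = €67,204.0000
Growing perpetuity: P = D₁ / (r − g) = €67,204.0000 / (0.133 − 0.06) = €920,602.74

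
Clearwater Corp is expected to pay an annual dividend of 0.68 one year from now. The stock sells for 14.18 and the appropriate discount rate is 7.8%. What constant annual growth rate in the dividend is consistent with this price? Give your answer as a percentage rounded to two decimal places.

P = D₁/(r−g) ⇒ g = r − D₁/P = 0.078 − 0.68/14.18 = 0.030045

3.00%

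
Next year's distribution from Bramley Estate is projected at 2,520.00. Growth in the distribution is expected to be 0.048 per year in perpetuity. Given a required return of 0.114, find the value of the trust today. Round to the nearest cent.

38181.82

Growing perpetuity: P = D₁ / (r − g) = 2,520.0000 / (0.114 − 0.048) = 38,181.82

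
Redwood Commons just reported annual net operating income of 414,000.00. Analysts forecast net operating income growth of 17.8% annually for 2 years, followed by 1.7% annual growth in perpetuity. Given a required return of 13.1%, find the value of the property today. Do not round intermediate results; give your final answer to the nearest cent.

D_1 = 487692.00000
D_2 = 574501.17600
Terminal value at year 2: TV = D_2×(1+g_2)/(r−g_2) = 584267.69599/0.114 = 5125155.22800
P_0 = D_1/(1+r)^1 + D_2/(1+r)^2 + TV/(1+r)^2
    = 431204.24403 + 449123.43012 + 4006653.75821 = 4886981.43236

4886981.43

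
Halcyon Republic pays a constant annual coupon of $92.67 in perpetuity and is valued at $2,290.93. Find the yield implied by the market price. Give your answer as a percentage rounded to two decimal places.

P = C/r ⇒ r = C/P = $92.67/$2,290.93 = 0.040451

4.05%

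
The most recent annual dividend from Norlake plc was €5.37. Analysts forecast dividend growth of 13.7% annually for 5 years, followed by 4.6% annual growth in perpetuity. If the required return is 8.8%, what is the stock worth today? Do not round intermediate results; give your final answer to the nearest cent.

D_1 = 6.10569
D_2 = 6.94217
D_3 = 7.89325
D_4 = 8.97462
D_5 = 10.20414
Terminal value at year 5: TV = D_5×(1+g_2)/(r−g_2) = 10.67354/0.042 = 254.13179
P_0 = D_1/(1+r)^1 + D_2/(1+r)^2 + D_3/(1+r)^3 + D_4/(1+r)^4 + D_5/(1+r)^5 + TV/(1+r)^5
    = 5.61185 + 5.86459 + 6.12871 + 6.40473 + 6.69317 + 166.69191 = 197.39495

€197.39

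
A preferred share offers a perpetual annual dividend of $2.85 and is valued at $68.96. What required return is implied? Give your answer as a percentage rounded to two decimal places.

P = C/r ⇒ r = C/P = $2.85/$68.96 = 0.041328

4.13%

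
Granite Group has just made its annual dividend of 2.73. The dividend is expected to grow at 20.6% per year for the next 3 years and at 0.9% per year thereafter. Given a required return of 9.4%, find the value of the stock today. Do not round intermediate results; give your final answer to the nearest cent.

D_1 = 3.29238
D_2 = 3.97061
D_3 = 4.78856
Terminal value at year 3: TV = D_3×(1+g_2)/(r−g_2) = 4.83165/0.085 = 56.84298
P_0 = D_1/(1+r)^1 + D_2/(1+r)^2 + D_3/(1+r)^3 + TV/(1+r)^3
    = 3.00949 + 3.31759 + 3.65723 + 43.41350 = 53.39781

53.40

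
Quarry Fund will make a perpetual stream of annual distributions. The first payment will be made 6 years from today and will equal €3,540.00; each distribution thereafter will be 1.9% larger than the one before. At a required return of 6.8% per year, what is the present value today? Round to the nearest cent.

€51993.72

Value at end of year 5: C₁ / (r − g) = €3,540.00 / (0.068 − 0.019) = €72,244.8980
Discount to today: PV = €72,244.8980 / (1 + 0.068)^5 = €72,244.8980 / 1.389493 = €51,993.72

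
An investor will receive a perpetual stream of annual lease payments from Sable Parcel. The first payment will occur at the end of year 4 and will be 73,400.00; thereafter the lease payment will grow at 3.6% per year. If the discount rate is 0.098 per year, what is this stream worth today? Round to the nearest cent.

894329.08

Value at end of year 3: C₁ / (r − g) = 73,400.00 / (0.098 − 0.036) = 1,183,870.9677
Discount to today: PV = 1,183,870.9677 / (1 + 0.098)^3 = 1,183,870.9677 / 1.323753 = 894,329.08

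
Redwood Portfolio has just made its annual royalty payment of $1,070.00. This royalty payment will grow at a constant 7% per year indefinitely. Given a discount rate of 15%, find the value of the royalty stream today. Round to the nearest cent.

D₁ = D₀ × (1 + g) = $1,070.00 × 1.07 = $1,144.9000
Growing perpetuity: P = D₁ / (r − g) = $1,144.9000 / (0.15 − 0.07) = $14,311.25

$14311.25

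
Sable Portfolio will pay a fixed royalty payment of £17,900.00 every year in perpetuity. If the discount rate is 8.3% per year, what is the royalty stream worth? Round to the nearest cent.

£215662.65

Level perpetuity: PV = C / r = £17,900.00 / 0.083 = £215,662.65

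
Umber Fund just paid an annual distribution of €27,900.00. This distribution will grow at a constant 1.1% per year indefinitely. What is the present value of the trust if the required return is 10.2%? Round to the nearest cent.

D₁ = D₀ × (1 + g) = €27,900.00 × 1.011 = €28,206.9000
Growing perpetuity: P = D₁ / (r − g) = €28,206.9000 / (0.102 − 0.011) = €309,965.93

€309965.93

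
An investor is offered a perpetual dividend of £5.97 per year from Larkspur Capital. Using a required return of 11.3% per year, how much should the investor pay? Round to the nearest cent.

£52.83

Level perpetuity: PV = C / r = £5.97 / 0.113 = £52.83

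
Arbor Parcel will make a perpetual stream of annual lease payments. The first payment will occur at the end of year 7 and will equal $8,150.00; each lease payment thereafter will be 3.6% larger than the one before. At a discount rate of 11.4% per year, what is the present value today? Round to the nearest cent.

Value at end of year 6: C₁ / (r − g) = $8,150.00 / (0.114 − 0.036) = $104,487.1795
Discount to today: PV = $104,487.1795 / (1 + 0.114)^6 = $104,487.1795 / 1.911222 = $54,670.35

$54670.35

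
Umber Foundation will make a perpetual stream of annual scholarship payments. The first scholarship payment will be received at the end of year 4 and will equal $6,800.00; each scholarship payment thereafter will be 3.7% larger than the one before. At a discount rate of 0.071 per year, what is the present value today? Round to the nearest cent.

Value at end of year 3: C₁ / (r − g) = $6,800.00 / (0.071 − 0.037) = $200,000.0000
Discount to today: PV = $200,000.0000 / (1 + 0.071)^3 = $200,000.0000 / 1.228481 = $162,802.69

$162802.69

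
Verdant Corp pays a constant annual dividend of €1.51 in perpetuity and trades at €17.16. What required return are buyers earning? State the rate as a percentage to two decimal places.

8.80%

P = C/r ⇒ r = C/P = €1.51/€17.16 = 0.087995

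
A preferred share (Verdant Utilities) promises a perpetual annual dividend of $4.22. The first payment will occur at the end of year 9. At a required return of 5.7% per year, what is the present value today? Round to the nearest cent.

Value at end of year 8: C / r = $4.22 / 0.057 = $74.0351
Discount to today: PV = $74.0351 / (1 + 0.057)^8 = $74.0351 / 1.558116 = $47.52

$47.52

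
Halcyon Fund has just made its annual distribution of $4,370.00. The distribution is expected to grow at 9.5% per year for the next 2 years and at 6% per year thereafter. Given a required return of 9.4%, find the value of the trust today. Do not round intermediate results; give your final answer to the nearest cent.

D_1 = 4785.15000
D_2 = 5239.73925
Terminal value at year 2: TV = D_2×(1+g_2)/(r−g_2) = 5554.12360/0.034 = 163356.57662
P_0 = D_1/(1+r)^1 + D_2/(1+r)^2 + TV/(1+r)^2
    = 4373.99452 + 4377.99268 + 136490.36010 = 145242.34730

$145242.35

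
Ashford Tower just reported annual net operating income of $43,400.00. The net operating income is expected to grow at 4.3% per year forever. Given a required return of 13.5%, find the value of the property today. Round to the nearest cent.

$492023.91

D₁ = D₀ × (1 + g) = $43,400.00 × 1.043 = $45,266.2000
Growing perpetuity: P = D₁ / (r − g) = $45,266.2000 / (0.135 − 0.043) = $492,023.91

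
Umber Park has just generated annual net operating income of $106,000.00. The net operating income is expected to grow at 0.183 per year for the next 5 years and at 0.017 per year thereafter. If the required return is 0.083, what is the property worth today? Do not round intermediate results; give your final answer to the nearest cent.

$3236367.12

D_1 = 125398.00000
D_2 = 148345.83400
D_3 = 175493.12162
D_4 = 207608.36288
D_5 = 245600.69329
Terminal value at year 5: TV = D_5×(1+g_2)/(r−g_2) = 249775.90507/0.066 = 3784483.41017
P_0 = D_1/(1+r)^1 + D_2/(1+r)^2 + D_3/(1+r)^3 + D_4/(1+r)^4 + D_5/(1+r)^5 + TV/(1+r)^5
    = 115787.62696 + 126479.00526 + 138157.58377 + 150914.51671 + 164849.37513 + 2540179.00775 = 3236367.11559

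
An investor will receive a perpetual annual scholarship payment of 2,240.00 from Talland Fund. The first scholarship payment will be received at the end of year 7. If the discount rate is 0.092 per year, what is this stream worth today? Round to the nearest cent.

14359.01

Value at end of year 6: C / r = 2,240.00 / 0.092 = 24,347.8261
Discount to today: PV = 24,347.8261 / (1 + 0.092)^6 = 24,347.8261 / 1.695649 = 14,359.01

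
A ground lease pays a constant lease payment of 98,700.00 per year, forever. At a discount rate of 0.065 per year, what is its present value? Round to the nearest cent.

Level perpetuity: PV = C / r = 98,700.00 / 0.065 = 1,518,461.54

1518461.54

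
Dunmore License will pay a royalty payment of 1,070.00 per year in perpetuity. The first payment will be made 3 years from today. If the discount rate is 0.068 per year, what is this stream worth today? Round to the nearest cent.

13795.34

Value at end of year 2: C / r = 1,070.00 / 0.068 = 15,735.2941
Discount to today: PV = 15,735.2941 / (1 + 0.068)^2 = 15,735.2941 / 1.140624 = 13,795.34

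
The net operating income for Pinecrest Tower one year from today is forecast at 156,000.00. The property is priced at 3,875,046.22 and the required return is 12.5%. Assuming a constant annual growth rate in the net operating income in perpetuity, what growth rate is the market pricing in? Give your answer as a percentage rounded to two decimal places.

8.47%

P = D₁/(r−g) ⇒ g = r − D₁/P = 0.125 − 156,000.00/3,875,046.22 = 0.084742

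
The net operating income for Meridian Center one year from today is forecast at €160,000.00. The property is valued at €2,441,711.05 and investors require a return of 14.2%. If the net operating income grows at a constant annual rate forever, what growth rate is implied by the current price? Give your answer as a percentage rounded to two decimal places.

7.65%

P = D₁/(r−g) ⇒ g = r − D₁/P = 0.142 − €160,000.00/€2,441,711.05 = 0.076472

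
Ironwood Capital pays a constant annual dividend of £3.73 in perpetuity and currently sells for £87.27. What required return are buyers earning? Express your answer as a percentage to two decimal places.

P = C/r ⇒ r = C/P = £3.73/£87.27 = 0.042741

4.27%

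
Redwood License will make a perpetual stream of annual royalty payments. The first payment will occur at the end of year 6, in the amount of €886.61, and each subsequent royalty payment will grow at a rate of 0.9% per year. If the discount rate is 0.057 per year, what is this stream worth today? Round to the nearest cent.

€13999.63

Value at end of year 5: C₁ / (r − g) = €886.61 / (0.057 − 0.009) = €18,471.0417
Discount to today: PV = €18,471.0417 / (1 + 0.057)^5 = €18,471.0417 / 1.319395 = €13,999.63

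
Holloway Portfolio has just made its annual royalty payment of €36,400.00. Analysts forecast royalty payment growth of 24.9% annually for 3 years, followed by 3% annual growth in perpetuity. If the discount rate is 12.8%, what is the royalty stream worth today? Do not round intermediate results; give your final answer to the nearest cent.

€653712.82

D_1 = 45463.60000
D_2 = 56784.03640
D_3 = 70923.26146
Terminal value at year 3: TV = D_3×(1+g_2)/(r−g_2) = 73050.95931/0.098 = 745417.95212
P_0 = D_1/(1+r)^1 + D_2/(1+r)^2 + D_3/(1+r)^3 + TV/(1+r)^3
    = 40304.60993 + 44628.06543 + 49415.29585 + 519364.84413 = 653712.81534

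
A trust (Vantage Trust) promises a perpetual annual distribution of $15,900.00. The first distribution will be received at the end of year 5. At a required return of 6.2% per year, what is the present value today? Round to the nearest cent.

Value at end of year 4: C / r = $15,900.00 / 0.062 = $256,451.6129
Discount to today: PV = $256,451.6129 / (1 + 0.062)^4 = $256,451.6129 / 1.272032 = $201,607.82

$201607.82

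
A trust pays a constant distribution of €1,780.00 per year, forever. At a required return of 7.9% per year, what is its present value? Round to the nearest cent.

€22531.65

Level perpetuity: PV = C / r = €1,780.00 / 0.079 = €22,531.65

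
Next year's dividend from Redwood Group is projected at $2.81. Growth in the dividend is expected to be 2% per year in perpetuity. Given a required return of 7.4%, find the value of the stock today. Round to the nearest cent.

Growing perpetuity: P = D₁ / (r − g) = $2.8100 / (0.074 − 0.02) = $52.04

$52.04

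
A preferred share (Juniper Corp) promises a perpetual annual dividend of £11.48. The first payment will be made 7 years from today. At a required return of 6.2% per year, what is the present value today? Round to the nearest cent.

Value at end of year 6: C / r = £11.48 / 0.062 = £185.1613
Discount to today: PV = £185.1613 / (1 + 0.062)^6 = £185.1613 / 1.434654 = £129.06

£129.06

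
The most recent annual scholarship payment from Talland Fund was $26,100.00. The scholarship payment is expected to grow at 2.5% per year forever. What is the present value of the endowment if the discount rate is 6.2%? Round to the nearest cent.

$723040.54

D₁ = D₀ × (1 + g) = $26,100.00 × 1.025 = $26,752.5000
Growing perpetuity: P = D₁ / (r − g) = $26,752.5000 / (0.062 − 0.025) = $723,040.54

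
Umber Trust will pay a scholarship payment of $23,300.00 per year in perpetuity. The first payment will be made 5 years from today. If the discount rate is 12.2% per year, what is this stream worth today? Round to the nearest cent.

$120510.44

Value at end of year 4: C / r = $23,300.00 / 0.122 = $190,983.6066
Discount to today: PV = $190,983.6066 / (1 + 0.122)^4 = $190,983.6066 / 1.584789 = $120,510.44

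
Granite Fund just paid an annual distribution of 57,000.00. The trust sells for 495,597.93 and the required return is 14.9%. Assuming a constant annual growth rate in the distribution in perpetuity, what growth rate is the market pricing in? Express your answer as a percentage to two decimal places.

3.05%

P = D₀(1+g)/(r−g) ⇒ P(r−g) = D₀(1+g) ⇒ g(P+D₀) = P·r − D₀
g = (P·r − D₀)/(P + D₀) = (495,597.93×0.149 − 57,000.00) / (495,597.93 + 57,000.00) = 0.030482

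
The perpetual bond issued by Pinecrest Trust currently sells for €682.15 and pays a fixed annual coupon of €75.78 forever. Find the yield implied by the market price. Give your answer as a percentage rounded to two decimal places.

11.11%

P = C/r ⇒ r = C/P = €75.78/€682.15 = 0.111090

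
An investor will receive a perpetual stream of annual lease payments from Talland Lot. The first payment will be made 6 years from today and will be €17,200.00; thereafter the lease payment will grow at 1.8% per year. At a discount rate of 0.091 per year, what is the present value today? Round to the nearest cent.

€152434.00

Value at end of year 5: C₁ / (r − g) = €17,200.00 / (0.091 − 0.018) = €235,616.4384
Discount to today: PV = €235,616.4384 / (1 + 0.091)^5 = €235,616.4384 / 1.545695 = €152,434.00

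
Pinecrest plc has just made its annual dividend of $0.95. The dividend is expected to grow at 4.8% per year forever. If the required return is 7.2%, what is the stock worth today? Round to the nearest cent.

$41.48

D₁ = D₀ × (1 + g) = $0.95 × 1.048 = $0.9956
Growing perpetuity: P = D₁ / (r − g) = $0.9956 / (0.072 − 0.048) = $41.48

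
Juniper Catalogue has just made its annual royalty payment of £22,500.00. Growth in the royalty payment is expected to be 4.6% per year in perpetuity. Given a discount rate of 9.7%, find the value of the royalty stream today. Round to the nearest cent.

£461470.59

D₁ = D₀ × (1 + g) = £22,500.00 × 1.046 = £23,535.0000
Growing perpetuity: P = D₁ / (r − g) = £23,535.0000 / (0.097 − 0.046) = £461,470.59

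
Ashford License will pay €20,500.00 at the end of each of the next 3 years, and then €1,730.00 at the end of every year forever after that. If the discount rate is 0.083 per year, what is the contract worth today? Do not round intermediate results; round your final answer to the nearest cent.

€68954.83

PV of 3-year annuity: €20,500.00 × [1 − (1+0.083)^−3] / 0.083 = 52545.80885
Perpetuity value at year 3: €1,730.00 / 0.083 = 20843.37349
PV of perpetuity: 20843.37349 / (1+0.083)^3 = 16409.01987
Total PV = 52545.80885 + 16409.01987 = 68954.82872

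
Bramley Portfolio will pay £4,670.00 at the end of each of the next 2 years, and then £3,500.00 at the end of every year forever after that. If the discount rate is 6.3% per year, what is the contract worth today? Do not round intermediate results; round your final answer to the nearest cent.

£57691.64

PV of 2-year annuity: £4,670.00 × [1 − (1+0.063)^−2] / 0.063 = 8526.08346
Perpetuity value at year 2: £3,500.00 / 0.063 = 55555.55556
PV of perpetuity: 55555.55556 / (1+0.063)^2 = 49165.55725
Total PV = 8526.08346 + 49165.55725 = 57691.64070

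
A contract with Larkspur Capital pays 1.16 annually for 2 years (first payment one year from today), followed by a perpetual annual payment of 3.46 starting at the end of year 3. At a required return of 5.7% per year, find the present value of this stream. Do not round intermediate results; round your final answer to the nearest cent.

PV of 2-year annuity: 1.16 × [1 − (1+0.057)^−2] / 0.057 = 2.13571
Perpetuity value at year 2: 3.46 / 0.057 = 60.70175
PV of perpetuity: 60.70175 / (1+0.057)^2 = 54.33145
Total PV = 2.13571 + 54.33145 = 56.46716

56.47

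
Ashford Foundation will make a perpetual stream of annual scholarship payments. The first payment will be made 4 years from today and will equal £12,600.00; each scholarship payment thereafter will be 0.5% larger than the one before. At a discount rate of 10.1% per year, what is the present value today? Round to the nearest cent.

Value at end of year 3: C₁ / (r − g) = £12,600.00 / (0.101 − 0.005) = £131,250.0000
Discount to today: PV = £131,250.0000 / (1 + 0.101)^3 = £131,250.0000 / 1.334633 = £98,341.62

£98341.62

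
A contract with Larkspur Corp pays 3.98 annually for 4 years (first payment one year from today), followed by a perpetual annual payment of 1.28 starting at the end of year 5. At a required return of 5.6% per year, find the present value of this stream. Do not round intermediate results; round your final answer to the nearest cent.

32.30

PV of 4-year annuity: 3.98 × [1 − (1+0.056)^−4] / 0.056 = 13.91838
Perpetuity value at year 4: 1.28 / 0.056 = 22.85714
PV of perpetuity: 22.85714 / (1+0.056)^4 = 18.38088
Total PV = 13.91838 + 18.38088 = 32.29926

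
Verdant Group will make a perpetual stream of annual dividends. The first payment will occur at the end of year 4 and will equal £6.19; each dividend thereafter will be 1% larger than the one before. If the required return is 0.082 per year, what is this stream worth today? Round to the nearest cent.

£67.87

Value at end of year 3: C₁ / (r − g) = £6.19 / (0.082 − 0.01) = £85.9722
Discount to today: PV = £85.9722 / (1 + 0.082)^3 = £85.9722 / 1.266723 = £67.87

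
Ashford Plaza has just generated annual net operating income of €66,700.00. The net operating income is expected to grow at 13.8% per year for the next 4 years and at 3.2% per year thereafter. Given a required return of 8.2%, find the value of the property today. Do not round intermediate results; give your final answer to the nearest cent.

€1987749.75

D_1 = 75904.60000
D_2 = 86379.43480
D_3 = 98299.79680
D_4 = 111865.16876
Terminal value at year 4: TV = D_4×(1+g_2)/(r−g_2) = 115444.85416/0.05 = 2308897.08323
P_0 = D_1/(1+r)^1 + D_2/(1+r)^2 + D_3/(1+r)^3 + D_4/(1+r)^4 + TV/(1+r)^4
    = 70152.12569 + 73782.91963 + 77601.62896 + 81617.97945 + 1684595.09575 = 1987749.74949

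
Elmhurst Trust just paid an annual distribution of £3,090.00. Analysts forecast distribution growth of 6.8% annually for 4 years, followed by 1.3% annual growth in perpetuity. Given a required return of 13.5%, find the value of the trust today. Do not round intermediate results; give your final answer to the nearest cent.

£30755.00

D_1 = 3300.12000
D_2 = 3524.52816
D_3 = 3764.19607
D_4 = 4020.16141
Terminal value at year 4: TV = D_4×(1+g_2)/(r−g_2) = 4072.42351/0.122 = 33380.52054
P_0 = D_1/(1+r)^1 + D_2/(1+r)^2 + D_3/(1+r)^3 + D_4/(1+r)^4 + TV/(1+r)^4
    = 2907.59471 + 2735.95696 + 2574.45113 + 2422.47913 + 20114.51933 = 30755.00127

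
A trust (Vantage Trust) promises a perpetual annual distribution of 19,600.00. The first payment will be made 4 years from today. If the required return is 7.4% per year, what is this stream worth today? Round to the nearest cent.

213801.87

Value at end of year 3: C / r = 19,600.00 / 0.074 = 264,864.8649
Discount to today: PV = 264,864.8649 / (1 + 0.074)^3 = 264,864.8649 / 1.238833 = 213,801.87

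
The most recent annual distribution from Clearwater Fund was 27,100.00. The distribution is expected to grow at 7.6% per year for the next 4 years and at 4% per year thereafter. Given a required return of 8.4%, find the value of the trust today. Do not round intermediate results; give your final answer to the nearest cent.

728259.37

D_1 = 29159.60000
D_2 = 31375.72960
D_3 = 33760.28505
D_4 = 36326.06671
Terminal value at year 4: TV = D_4×(1+g_2)/(r−g_2) = 37779.10938/0.044 = 858616.12232
P_0 = D_1/(1+r)^1 + D_2/(1+r)^2 + D_3/(1+r)^3 + D_4/(1+r)^4 + TV/(1+r)^4
    = 26900.00000 + 26701.47601 + 26504.41715 + 26308.81260 + 621844.66137 = 728259.36714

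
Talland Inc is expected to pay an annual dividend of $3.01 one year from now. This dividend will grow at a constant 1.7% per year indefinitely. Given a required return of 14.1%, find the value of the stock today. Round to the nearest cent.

Growing perpetuity: P = D₁ / (r − g) = $3.0100 / (0.141 − 0.017) = $24.27

$24.27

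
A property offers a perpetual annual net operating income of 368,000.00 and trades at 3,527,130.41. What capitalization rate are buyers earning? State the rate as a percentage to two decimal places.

10.43%

P = C/r ⇒ r = C/P = 368,000.00/3,527,130.41 = 0.104334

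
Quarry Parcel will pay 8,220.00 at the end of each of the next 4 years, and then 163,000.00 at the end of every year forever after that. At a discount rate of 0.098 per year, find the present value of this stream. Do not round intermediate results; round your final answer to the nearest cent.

1170501.83

PV of 4-year annuity: 8,220.00 × [1 − (1+0.098)^−4] / 0.098 = 26169.50341
Perpetuity value at year 4: 163,000.00 / 0.098 = 1663265.30612
PV of perpetuity: 1663265.30612 / (1+0.098)^4 = 1144332.33087
Total PV = 26169.50341 + 1144332.33087 = 1170501.83429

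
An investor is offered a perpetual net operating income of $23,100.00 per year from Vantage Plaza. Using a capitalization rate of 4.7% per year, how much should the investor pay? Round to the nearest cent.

$491489.36

Level perpetuity: PV = C / r = $23,100.00 / 0.047 = $491,489.36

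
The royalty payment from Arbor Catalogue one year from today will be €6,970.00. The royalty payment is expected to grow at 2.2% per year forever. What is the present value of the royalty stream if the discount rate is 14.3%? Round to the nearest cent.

€57603.31

Growing perpetuity: P = D₁ / (r − g) = €6,970.0000 / (0.143 − 0.022) = €57,603.31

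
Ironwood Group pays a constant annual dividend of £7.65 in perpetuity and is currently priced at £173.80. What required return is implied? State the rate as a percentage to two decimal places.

4.40%

P = C/r ⇒ r = C/P = £7.65/£173.80 = 0.044016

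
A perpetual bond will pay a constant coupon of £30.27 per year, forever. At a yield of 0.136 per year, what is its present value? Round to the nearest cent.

£222.57

Level perpetuity: PV = C / r = £30.27 / 0.136 = £222.57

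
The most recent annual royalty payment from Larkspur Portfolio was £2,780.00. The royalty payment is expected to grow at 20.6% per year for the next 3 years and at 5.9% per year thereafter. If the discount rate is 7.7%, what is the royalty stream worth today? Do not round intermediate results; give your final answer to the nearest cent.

D_1 = 3352.68000
D_2 = 4043.33208
D_3 = 4876.25849
Terminal value at year 3: TV = D_3×(1+g_2)/(r−g_2) = 5163.95774/0.018 = 286886.54107
P_0 = D_1/(1+r)^1 + D_2/(1+r)^2 + D_3/(1+r)^3 + TV/(1+r)^3
    = 3112.98050 + 3485.84446 + 3903.36901 + 229648.20989 = 240150.40386

£240150.40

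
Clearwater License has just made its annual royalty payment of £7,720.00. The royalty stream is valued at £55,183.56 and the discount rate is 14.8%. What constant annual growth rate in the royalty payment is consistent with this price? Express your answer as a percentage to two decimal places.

0.71%

P = D₀(1+g)/(r−g) ⇒ P(r−g) = D₀(1+g) ⇒ g(P+D₀) = P·r − D₀
g = (P·r − D₀)/(P + D₀) = (£55,183.56×0.148 − £7,720.00) / (£55,183.56 + £7,720.00) = 0.007109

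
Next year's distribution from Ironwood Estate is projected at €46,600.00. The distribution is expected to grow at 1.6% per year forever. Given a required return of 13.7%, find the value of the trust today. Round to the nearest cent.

Growing perpetuity: P = D₁ / (r − g) = €46,600.0000 / (0.137 − 0.016) = €385,123.97

€385123.97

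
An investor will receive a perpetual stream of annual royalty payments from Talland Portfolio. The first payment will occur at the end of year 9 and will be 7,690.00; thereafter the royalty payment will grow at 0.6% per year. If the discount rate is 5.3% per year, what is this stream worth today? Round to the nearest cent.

108243.42

Value at end of year 8: C₁ / (r − g) = 7,690.00 / (0.053 − 0.006) = 163,617.0213
Discount to today: PV = 163,617.0213 / (1 + 0.053)^8 = 163,617.0213 / 1.511565 = 108,243.42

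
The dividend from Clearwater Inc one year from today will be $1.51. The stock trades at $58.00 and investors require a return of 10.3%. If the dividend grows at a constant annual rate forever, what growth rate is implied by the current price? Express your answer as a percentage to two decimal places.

P = D₁/(r−g) ⇒ g = r − D₁/P = 0.103 − $1.51/$58.00 = 0.076966

7.70%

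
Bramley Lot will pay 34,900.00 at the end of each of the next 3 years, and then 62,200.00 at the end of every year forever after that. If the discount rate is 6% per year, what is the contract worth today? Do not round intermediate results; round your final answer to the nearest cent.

963693.44

PV of 3-year annuity: 34,900.00 × [1 − (1+0.06)^−3] / 0.06 = 93288.11704
Perpetuity value at year 3: 62,200.00 / 0.06 = 1036666.66667
PV of perpetuity: 1036666.66667 / (1+0.06)^3 = 870405.32341
Total PV = 93288.11704 + 870405.32341 = 963693.44045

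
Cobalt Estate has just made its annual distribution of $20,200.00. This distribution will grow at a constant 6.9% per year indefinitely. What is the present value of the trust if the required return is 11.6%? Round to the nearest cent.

D₁ = D₀ × (1 + g) = $20,200.00 × 1.069 = $21,593.8000
Growing perpetuity: P = D₁ / (r − g) = $21,593.8000 / (0.116 − 0.069) = $459,442.55

$459442.55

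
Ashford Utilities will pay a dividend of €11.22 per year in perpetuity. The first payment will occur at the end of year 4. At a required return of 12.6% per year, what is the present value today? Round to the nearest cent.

Value at end of year 3: C / r = €11.22 / 0.126 = €89.0476
Discount to today: PV = €89.0476 / (1 + 0.126)^3 = €89.0476 / 1.427628 = €62.37

€62.37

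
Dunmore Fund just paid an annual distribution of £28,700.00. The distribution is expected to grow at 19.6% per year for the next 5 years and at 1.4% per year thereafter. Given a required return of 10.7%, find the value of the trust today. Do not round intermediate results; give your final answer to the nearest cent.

D_1 = 34325.20000
D_2 = 41052.93920
D_3 = 49099.31528
D_4 = 58722.78108
D_5 = 70232.44617
Terminal value at year 5: TV = D_5×(1+g_2)/(r−g_2) = 71215.70042/0.093 = 765760.21953
P_0 = D_1/(1+r)^1 + D_2/(1+r)^2 + D_3/(1+r)^3 + D_4/(1+r)^4 + D_5/(1+r)^5 + TV/(1+r)^5
    = 31007.40741 + 33500.32453 + 36193.66589 + 39103.54508 + 42247.37120 + 460632.62793 = 642684.94205

£642684.94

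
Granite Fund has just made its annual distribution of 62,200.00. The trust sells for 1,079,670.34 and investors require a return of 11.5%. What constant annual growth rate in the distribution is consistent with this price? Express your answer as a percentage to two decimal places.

P = D₀(1+g)/(r−g) ⇒ P(r−g) = D₀(1+g) ⇒ g(P+D₀) = P·r − D₀
g = (P·r − D₀)/(P + D₀) = (1,079,670.34×0.115 − 62,200.00) / (1,079,670.34 + 62,200.00) = 0.054264

5.43%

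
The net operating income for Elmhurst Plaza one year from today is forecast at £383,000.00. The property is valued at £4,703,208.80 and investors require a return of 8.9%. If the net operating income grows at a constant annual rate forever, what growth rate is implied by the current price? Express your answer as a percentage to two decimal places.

0.76%

P = D₁/(r−g) ⇒ g = r − D₁/P = 0.089 − £383,000.00/£4,703,208.80 = 0.007566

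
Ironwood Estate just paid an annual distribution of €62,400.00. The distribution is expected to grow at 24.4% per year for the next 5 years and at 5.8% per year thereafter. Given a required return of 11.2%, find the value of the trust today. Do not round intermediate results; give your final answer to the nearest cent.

€2584507.37

D_1 = 77625.60000
D_2 = 96566.24640
D_3 = 120128.41052
D_4 = 149439.74269
D_5 = 185903.03990
Terminal value at year 5: TV = D_5×(1+g_2)/(r−g_2) = 196685.41622/0.054 = 3642322.52258
P_0 = D_1/(1+r)^1 + D_2/(1+r)^2 + D_3/(1+r)^3 + D_4/(1+r)^4 + D_5/(1+r)^5 + TV/(1+r)^5
    = 69807.19424 + 78093.65975 + 87363.77044 + 97734.28995 + 109335.84235 + 2142172.61502 = 2584507.37176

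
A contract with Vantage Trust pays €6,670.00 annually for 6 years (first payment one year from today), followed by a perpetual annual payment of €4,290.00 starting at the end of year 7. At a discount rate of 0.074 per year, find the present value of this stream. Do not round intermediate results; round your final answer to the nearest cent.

PV of 6-year annuity: €6,670.00 × [1 − (1+0.074)^−6] / 0.074 = 31403.99578
Perpetuity value at year 6: €4,290.00 / 0.074 = 57972.97297
PV of perpetuity: 57972.97297 / (1+0.074)^6 = 37774.60087
Total PV = 31403.99578 + 37774.60087 = 69178.59666

€69178.60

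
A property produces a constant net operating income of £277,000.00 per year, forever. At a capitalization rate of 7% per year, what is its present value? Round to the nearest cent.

Level perpetuity: PV = C / r = £277,000.00 / 0.07 = £3,957,142.86

£3957142.86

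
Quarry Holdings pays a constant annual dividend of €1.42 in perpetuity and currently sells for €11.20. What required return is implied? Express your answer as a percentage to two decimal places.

P = C/r ⇒ r = C/P = €1.42/€11.20 = 0.126786

12.68%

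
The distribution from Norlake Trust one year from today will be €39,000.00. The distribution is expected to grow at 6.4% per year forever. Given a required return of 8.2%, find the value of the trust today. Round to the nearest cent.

Growing perpetuity: P = D₁ / (r − g) = €39,000.0000 / (0.082 − 0.064) = €2,166,666.67

€2166666.67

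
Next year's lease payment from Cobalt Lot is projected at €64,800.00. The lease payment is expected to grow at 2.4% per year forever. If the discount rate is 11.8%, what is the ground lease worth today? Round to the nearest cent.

Growing perpetuity: P = D₁ / (r − g) = €64,800.0000 / (0.118 − 0.024) = €689,361.70

€689361.70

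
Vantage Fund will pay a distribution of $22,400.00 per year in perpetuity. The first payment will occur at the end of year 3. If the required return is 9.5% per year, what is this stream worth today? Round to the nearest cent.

$196651.01

Value at end of year 2: C / r = $22,400.00 / 0.095 = $235,789.4737
Discount to today: PV = $235,789.4737 / (1 + 0.095)^2 = $235,789.4737 / 1.199025 = $196,651.01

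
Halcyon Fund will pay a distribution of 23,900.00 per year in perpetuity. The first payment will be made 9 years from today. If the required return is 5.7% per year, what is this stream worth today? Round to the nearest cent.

269105.85

Value at end of year 8: C / r = 23,900.00 / 0.057 = 419,298.2456
Discount to today: PV = 419,298.2456 / (1 + 0.057)^8 = 419,298.2456 / 1.558116 = 269,105.85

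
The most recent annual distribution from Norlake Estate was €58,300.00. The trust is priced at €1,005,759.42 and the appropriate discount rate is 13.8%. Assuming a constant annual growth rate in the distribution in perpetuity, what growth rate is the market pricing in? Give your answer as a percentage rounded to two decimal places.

P = D₀(1+g)/(r−g) ⇒ P(r−g) = D₀(1+g) ⇒ g(P+D₀) = P·r − D₀
g = (P·r − D₀)/(P + D₀) = (€1,005,759.42×0.138 − €58,300.00) / (€1,005,759.42 + €58,300.00) = 0.075649

7.56%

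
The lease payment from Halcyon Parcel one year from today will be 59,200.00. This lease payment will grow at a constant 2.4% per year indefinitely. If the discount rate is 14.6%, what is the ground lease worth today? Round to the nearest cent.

Growing perpetuity: P = D₁ / (r − g) = 59,200.0000 / (0.146 − 0.024) = 485,245.90

485245.90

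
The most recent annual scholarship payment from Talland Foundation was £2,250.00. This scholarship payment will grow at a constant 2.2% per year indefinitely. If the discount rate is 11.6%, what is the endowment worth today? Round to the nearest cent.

£24462.77

D₁ = D₀ × (1 + g) = £2,250.00 × 1.022 = £2,299.5000
Growing perpetuity: P = D₁ / (r − g) = £2,299.5000 / (0.116 − 0.022) = £24,462.77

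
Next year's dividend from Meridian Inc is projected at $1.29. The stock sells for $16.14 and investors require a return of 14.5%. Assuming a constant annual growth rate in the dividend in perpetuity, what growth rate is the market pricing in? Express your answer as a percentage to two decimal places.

6.51%

P = D₁/(r−g) ⇒ g = r − D₁/P = 0.145 − $1.29/$16.14 = 0.065074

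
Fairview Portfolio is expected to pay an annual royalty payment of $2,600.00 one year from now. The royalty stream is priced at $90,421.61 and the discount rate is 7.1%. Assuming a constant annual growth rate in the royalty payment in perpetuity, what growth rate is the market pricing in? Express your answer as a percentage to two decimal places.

4.22%

P = D₁/(r−g) ⇒ g = r − D₁/P = 0.071 − $2,600.00/$90,421.61 = 0.042246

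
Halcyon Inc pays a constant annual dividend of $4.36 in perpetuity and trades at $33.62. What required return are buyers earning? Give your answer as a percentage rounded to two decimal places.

P = C/r ⇒ r = C/P = $4.36/$33.62 = 0.129685

12.97%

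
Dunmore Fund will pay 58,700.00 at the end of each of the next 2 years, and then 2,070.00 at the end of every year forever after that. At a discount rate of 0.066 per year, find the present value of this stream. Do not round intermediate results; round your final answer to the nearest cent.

PV of 2-year annuity: 58,700.00 × [1 − (1+0.066)^−2] / 0.066 = 106722.01317
Perpetuity value at year 2: 2,070.00 / 0.066 = 31363.63636
PV of perpetuity: 31363.63636 / (1+0.066)^2 = 27600.18547
Total PV = 106722.01317 + 27600.18547 = 134322.19865

134322.20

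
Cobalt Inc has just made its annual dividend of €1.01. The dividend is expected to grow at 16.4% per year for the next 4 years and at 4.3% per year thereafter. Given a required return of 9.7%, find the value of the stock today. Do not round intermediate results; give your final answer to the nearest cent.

€29.42

D_1 = 1.17564
D_2 = 1.36844
D_3 = 1.59287
D_4 = 1.85410
Terminal value at year 4: TV = D_4×(1+g_2)/(r−g_2) = 1.93383/0.054 = 35.81161
P_0 = D_1/(1+r)^1 + D_2/(1+r)^2 + D_3/(1+r)^3 + D_4/(1+r)^4 + TV/(1+r)^4
    = 1.07169 + 1.13714 + 1.20659 + 1.28029 + 24.72847 = 29.42418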